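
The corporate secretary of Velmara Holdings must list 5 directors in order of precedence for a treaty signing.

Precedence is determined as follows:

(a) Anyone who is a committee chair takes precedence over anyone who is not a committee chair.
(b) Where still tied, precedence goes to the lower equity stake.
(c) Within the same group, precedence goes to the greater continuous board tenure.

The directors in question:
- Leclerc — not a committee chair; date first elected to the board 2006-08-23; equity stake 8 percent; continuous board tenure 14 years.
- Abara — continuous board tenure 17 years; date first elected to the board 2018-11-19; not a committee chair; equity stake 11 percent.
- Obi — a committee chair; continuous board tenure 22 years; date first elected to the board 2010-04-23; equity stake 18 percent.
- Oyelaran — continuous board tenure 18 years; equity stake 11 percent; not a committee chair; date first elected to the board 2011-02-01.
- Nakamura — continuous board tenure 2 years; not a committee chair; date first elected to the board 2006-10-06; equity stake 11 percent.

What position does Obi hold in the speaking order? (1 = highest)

1

By the first rule: Obi (a committee chair); then Leclerc, Oyelaran, Abara and Nakamura (each not a committee chair).
Among Leclerc, Oyelaran, Abara and Nakamura, by equity stake (lower first): Leclerc (8 percent) before Oyelaran, Abara and Nakamura (11 percent).
Among Oyelaran, Abara and Nakamura, by continuous board tenure (higher first): Oyelaran (18 years) before Abara (17 years) before Nakamura (2 years).
Order: Obi, Leclerc, Oyelaran, Abara, Nakamura. So position 1.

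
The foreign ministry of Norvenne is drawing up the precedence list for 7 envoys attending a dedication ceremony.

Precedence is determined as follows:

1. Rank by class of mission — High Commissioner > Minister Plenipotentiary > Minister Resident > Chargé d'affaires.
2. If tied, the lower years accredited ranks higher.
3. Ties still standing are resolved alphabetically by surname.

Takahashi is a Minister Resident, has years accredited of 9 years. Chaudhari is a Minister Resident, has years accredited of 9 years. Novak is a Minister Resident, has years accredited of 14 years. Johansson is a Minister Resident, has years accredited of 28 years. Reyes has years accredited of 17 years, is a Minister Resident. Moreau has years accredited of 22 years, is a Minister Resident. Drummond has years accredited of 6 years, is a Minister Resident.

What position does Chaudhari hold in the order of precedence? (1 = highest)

2

By class of mission: Drummond, Chaudhari, Takahashi, Novak, Reyes, Moreau and Johansson (Minister Resident).
Among Drummond, Chaudhari, Takahashi, Novak, Reyes, Moreau and Johansson, by years accredited (lower first): Drummond (6 years) before Chaudhari and Takahashi (9 years) before Novak (14 years) before Reyes (17 years) before Moreau (22 years) before Johansson (28 years).
Among Chaudhari and Takahashi, alphabetically by surname: Chaudhari before Takahashi.
Order: Drummond, Chaudhari, Takahashi, Novak, Reyes, Moreau, Johansson. So position 2.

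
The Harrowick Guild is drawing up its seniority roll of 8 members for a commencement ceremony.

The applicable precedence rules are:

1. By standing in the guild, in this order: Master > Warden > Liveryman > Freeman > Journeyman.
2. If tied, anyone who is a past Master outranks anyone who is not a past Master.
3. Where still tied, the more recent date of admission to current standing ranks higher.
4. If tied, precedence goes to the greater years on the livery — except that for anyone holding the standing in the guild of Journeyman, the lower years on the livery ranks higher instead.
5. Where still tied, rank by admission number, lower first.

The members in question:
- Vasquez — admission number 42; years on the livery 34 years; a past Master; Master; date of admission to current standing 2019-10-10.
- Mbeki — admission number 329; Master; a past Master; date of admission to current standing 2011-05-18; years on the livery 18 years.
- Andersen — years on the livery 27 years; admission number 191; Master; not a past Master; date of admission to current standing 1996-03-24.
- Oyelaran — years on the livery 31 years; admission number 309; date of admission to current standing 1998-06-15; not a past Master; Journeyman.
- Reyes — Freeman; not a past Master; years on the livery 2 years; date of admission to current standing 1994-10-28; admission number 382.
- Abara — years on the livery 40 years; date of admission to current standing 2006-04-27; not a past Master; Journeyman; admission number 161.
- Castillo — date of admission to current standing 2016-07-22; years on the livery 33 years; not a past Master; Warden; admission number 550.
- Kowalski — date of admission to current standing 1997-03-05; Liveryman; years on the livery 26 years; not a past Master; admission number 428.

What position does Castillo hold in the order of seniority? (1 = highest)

4

By standing in the guild: Vasquez, Mbeki and Andersen (Master); then Castillo (Warden); then Kowalski (Liveryman); then Reyes (Freeman); then Abara and Oyelaran (Journeyman).
Among Vasquez, Mbeki and Andersen, a past Master before not a past Master: Vasquez and Mbeki (a past Master) before Andersen (not a past Master).
Among Vasquez and Mbeki, by date of admission to current standing (later first): Vasquez (2019-10-10) before Mbeki (2011-05-18).
Abara and Oyelaran are each not a past Master, so the next rule applies.
Among Abara and Oyelaran, by date of admission to current standing (later first): Abara (2006-04-27) before Oyelaran (1998-06-15).
Order: Vasquez, Mbeki, Andersen, Castillo, Kowalski, Reyes, Abara, Oyelaran. So position 4.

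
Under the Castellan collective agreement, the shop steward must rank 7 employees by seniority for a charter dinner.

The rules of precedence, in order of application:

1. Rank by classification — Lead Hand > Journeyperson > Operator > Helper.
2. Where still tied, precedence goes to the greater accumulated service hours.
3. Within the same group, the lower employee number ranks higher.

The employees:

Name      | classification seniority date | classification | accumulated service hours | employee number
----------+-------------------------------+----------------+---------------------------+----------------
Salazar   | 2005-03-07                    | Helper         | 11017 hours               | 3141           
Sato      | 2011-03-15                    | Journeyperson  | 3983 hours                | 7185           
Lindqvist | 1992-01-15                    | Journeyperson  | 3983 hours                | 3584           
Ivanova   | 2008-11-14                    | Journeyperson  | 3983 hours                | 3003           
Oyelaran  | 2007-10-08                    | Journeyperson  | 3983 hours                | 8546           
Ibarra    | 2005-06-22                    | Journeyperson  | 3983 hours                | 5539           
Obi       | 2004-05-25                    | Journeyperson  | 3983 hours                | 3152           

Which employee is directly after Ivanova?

Obi

By classification: Ivanova, Obi, Lindqvist, Ibarra, Sato and Oyelaran (Journeyperson); then Salazar (Helper).
Ivanova, Obi, Lindqvist, Ibarra, Sato and Oyelaran all have accumulated service hours 3983 hours, so the next rule applies.
Among Ivanova, Obi, Lindqvist, Ibarra, Sato and Oyelaran, by employee number (lower first): Ivanova (3003) before Obi (3152) before Lindqvist (3584) before Ibarra (5539) before Sato (7185) before Oyelaran (8546).
Order: Ivanova, Obi, Lindqvist, Ibarra, Sato, Oyelaran, Salazar.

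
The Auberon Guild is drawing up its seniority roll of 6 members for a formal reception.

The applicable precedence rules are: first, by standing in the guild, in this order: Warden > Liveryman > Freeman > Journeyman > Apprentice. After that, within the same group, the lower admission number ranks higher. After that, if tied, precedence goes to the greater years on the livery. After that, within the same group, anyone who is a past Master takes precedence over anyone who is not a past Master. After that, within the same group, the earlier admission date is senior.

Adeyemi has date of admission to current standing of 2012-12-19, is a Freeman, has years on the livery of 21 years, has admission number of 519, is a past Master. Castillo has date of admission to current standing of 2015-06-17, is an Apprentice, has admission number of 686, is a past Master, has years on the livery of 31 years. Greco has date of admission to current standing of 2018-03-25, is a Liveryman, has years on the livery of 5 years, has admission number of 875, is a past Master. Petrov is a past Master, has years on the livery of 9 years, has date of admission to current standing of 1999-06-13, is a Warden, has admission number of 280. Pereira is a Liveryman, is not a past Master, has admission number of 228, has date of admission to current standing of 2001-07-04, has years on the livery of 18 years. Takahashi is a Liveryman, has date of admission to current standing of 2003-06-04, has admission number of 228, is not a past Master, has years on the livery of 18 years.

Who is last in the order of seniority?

By standing in the guild: Petrov (Warden); then Pereira, Takahashi and Greco (Liveryman); then Adeyemi (Freeman); then Castillo (Apprentice).
Among Pereira, Takahashi and Greco, by admission number (lower first): Pereira and Takahashi (228) before Greco (875).
Pereira and Takahashi both have years on the livery 18 years, so the next rule applies.
Pereira and Takahashi are each not a past Master, so the next rule applies.
Among Pereira and Takahashi, by date of admission to current standing (earlier first): Pereira (2001-07-04) before Takahashi (2003-06-04).
Order: Petrov, Pereira, Takahashi, Greco, Adeyemi, Castillo.

Castillo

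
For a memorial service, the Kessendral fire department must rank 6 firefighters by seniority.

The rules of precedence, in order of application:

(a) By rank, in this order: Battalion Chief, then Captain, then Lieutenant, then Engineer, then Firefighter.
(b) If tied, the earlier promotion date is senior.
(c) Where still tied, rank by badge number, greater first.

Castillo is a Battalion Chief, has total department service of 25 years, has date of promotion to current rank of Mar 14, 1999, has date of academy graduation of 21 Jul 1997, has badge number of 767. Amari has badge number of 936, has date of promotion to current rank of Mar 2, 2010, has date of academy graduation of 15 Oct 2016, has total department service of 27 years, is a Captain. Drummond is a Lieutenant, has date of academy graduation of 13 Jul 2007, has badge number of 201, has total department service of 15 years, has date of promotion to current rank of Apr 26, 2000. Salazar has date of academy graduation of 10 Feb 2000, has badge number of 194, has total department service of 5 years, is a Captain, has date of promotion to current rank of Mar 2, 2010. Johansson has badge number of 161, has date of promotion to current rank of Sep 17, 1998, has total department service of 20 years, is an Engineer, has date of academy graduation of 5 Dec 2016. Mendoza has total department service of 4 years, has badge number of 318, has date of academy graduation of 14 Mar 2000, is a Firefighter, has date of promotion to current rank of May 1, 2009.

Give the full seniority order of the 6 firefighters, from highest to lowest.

Castillo, Amari, Salazar, Drummond, Johansson, Mendoza

By rank: Castillo (Battalion Chief); then Amari and Salazar (Captain); then Drummond (Lieutenant); then Johansson (Engineer); then Mendoza (Firefighter).
Amari and Salazar both have date of promotion to current rank Mar 2, 2010, so the next rule applies.
Among Amari and Salazar, by badge number (higher first): Amari (936) before Salazar (194).
Full order: Castillo, Amari, Salazar, Drummond, Johansson, Mendoza.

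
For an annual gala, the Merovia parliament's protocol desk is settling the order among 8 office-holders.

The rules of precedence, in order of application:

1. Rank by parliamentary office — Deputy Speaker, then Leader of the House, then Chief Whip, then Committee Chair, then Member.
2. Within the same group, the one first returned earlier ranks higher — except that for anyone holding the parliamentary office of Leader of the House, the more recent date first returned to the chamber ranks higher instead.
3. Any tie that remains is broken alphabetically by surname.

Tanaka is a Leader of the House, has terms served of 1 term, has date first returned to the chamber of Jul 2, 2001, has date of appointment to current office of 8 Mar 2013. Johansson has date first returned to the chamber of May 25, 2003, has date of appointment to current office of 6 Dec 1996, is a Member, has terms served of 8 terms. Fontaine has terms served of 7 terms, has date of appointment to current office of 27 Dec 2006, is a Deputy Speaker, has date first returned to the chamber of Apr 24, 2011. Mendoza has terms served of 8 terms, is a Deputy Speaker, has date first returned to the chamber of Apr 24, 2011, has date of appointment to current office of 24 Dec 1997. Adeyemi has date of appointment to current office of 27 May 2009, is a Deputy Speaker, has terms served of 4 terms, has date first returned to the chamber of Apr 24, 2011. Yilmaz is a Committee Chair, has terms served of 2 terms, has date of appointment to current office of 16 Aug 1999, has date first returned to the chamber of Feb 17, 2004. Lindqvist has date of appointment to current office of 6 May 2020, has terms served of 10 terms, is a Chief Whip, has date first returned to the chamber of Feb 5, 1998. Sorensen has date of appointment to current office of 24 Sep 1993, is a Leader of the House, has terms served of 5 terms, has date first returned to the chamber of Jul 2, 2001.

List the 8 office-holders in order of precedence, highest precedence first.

By parliamentary office: Adeyemi, Fontaine and Mendoza (Deputy Speaker); then Sorensen and Tanaka (Leader of the House); then Lindqvist (Chief Whip); then Yilmaz (Committee Chair); then Johansson (Member).
Adeyemi, Fontaine and Mendoza all have date first returned to the chamber Apr 24, 2011, so the next rule applies.
Among Adeyemi, Fontaine and Mendoza, alphabetically by surname: Adeyemi before Fontaine before Mendoza.
Sorensen and Tanaka both have date first returned to the chamber Jul 2, 2001, so the next rule applies.
Among Sorensen and Tanaka, alphabetically by surname: Sorensen before Tanaka.
Full order: Adeyemi, Fontaine, Mendoza, Sorensen, Tanaka, Lindqvist, Yilmaz, Johansson.

Adeyemi, Fontaine, Mendoza, Sorensen, Tanaka, Lindqvist, Yilmaz, Johansson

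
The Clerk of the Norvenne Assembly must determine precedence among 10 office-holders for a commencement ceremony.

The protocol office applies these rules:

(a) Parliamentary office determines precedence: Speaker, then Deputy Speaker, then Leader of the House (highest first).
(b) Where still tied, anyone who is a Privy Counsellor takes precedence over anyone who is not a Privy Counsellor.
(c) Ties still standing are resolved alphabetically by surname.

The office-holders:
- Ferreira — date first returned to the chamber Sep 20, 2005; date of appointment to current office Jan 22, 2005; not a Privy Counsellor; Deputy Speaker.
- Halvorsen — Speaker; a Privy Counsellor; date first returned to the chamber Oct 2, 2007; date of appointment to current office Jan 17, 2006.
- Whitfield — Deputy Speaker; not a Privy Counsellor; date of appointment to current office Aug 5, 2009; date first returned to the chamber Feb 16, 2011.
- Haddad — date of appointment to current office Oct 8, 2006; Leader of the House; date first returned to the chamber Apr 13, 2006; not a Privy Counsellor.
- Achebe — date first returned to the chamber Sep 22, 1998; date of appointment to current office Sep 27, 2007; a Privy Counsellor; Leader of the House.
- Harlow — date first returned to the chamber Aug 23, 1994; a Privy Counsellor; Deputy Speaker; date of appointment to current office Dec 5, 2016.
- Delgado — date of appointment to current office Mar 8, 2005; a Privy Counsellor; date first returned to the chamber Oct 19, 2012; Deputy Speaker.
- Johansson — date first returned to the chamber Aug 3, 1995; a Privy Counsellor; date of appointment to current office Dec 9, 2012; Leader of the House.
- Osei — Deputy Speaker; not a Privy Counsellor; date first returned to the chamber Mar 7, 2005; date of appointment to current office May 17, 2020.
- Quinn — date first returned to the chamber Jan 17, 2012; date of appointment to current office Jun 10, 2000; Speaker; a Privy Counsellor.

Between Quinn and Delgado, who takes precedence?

Quinn

By parliamentary office: Halvorsen and Quinn (Speaker); then Delgado, Harlow, Ferreira, Osei and Whitfield (Deputy Speaker); then Achebe, Johansson and Haddad (Leader of the House).
Halvorsen and Quinn are each a Privy Counsellor, so the next rule applies.
Among Halvorsen and Quinn, alphabetically by surname: Halvorsen before Quinn.
Among Delgado, Harlow, Ferreira, Osei and Whitfield, a Privy Counsellor before not a Privy Counsellor: Delgado and Harlow (a Privy Counsellor) before Ferreira, Osei and Whitfield (not a Privy Counsellor).
Among Delgado and Harlow, alphabetically by surname: Delgado before Harlow.
Among Ferreira, Osei and Whitfield, alphabetically by surname: Ferreira before Osei before Whitfield.
Among Achebe, Johansson and Haddad, a Privy Counsellor before not a Privy Counsellor: Achebe and Johansson (a Privy Counsellor) before Haddad (not a Privy Counsellor).
Among Achebe and Johansson, alphabetically by surname: Achebe before Johansson.
So Quinn takes precedence.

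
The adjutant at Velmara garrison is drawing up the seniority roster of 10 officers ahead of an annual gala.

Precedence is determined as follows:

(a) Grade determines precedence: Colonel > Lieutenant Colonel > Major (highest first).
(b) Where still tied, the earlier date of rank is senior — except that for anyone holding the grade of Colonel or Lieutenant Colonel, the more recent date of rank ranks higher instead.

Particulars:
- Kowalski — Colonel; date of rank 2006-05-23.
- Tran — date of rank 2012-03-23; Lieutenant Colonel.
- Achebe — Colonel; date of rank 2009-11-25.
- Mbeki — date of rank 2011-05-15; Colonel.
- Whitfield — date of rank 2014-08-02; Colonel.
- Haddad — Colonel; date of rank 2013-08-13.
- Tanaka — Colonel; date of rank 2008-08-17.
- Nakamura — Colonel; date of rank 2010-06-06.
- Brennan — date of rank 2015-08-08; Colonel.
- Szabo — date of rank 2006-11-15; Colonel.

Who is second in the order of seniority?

By grade: Brennan, Whitfield, Haddad, Mbeki, Nakamura, Achebe, Tanaka, Szabo and Kowalski (Colonel); then Tran (Lieutenant Colonel).
Among Brennan, Whitfield, Haddad, Mbeki, Nakamura, Achebe, Tanaka, Szabo and Kowalski, by date of rank (later first) (reversed rule for this group): Brennan (2015-08-08) before Whitfield (2014-08-02) before Haddad (2013-08-13) before Mbeki (2011-05-15) before Nakamura (2010-06-06) before Achebe (2009-11-25) before Tanaka (2008-08-17) before Szabo (2006-11-15) before Kowalski (2006-05-23).
Order: Brennan, Whitfield, Haddad, Mbeki, Nakamura, Achebe, Tanaka, Szabo, Kowalski, Tran.

Whitfield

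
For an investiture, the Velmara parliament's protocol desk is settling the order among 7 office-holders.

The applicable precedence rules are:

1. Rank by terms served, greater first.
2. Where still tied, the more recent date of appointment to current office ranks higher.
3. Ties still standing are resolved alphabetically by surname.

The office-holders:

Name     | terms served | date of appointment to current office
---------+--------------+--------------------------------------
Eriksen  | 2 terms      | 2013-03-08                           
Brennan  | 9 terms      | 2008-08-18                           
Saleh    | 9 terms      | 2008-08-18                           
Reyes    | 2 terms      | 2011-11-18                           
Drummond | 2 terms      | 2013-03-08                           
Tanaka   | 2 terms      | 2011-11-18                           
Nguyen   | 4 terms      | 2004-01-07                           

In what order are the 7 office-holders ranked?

Brennan, Saleh, Nguyen, Drummond, Eriksen, Reyes, Tanaka

By terms served (higher first): Brennan and Saleh (both 9 terms); then Nguyen (4 terms); then Drummond, Eriksen, Reyes and Tanaka (each 2 terms).
Brennan and Saleh both have date of appointment to current office 2008-08-18, so the next rule applies.
Among Brennan and Saleh, alphabetically by surname: Brennan before Saleh.
Among Drummond, Eriksen, Reyes and Tanaka, by date of appointment to current office (later first): Drummond and Eriksen (2013-03-08) before Reyes and Tanaka (2011-11-18).
Among Drummond and Eriksen, alphabetically by surname: Drummond before Eriksen.
Among Reyes and Tanaka, alphabetically by surname: Reyes before Tanaka.
Full order: Brennan, Saleh, Nguyen, Drummond, Eriksen, Reyes, Tanaka.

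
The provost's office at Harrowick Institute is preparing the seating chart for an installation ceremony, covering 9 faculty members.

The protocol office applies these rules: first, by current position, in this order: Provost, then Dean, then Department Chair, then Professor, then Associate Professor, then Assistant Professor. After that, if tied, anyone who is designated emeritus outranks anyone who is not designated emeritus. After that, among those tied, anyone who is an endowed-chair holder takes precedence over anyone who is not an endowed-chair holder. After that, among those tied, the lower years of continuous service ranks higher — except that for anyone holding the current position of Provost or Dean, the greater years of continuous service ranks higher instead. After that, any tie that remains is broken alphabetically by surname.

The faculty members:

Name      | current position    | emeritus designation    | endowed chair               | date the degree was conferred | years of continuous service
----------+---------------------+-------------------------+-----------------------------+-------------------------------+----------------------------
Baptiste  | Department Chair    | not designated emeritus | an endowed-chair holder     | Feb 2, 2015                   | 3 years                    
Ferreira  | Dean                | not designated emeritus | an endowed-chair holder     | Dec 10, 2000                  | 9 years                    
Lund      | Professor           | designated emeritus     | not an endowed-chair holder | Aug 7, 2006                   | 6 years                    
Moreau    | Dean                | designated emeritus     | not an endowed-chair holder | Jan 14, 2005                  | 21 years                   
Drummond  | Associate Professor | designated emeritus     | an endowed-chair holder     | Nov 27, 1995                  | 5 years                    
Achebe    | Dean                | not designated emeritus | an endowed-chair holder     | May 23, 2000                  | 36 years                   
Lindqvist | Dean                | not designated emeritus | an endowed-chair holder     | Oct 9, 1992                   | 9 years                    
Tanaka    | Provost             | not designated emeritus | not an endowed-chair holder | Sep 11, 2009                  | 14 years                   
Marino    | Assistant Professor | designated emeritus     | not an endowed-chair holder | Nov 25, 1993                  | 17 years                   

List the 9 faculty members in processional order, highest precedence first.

Tanaka, Moreau, Achebe, Ferreira, Lindqvist, Baptiste, Lund, Drummond, Marino

By current position: Tanaka (Provost); then Moreau, Achebe, Ferreira and Lindqvist (Dean); then Baptiste (Department Chair); then Lund (Professor); then Drummond (Associate Professor); then Marino (Assistant Professor).
Among Moreau, Achebe, Ferreira and Lindqvist, designated emeritus before not designated emeritus: Moreau (designated emeritus) before Achebe, Ferreira and Lindqvist (not designated emeritus).
Achebe, Ferreira and Lindqvist are each an endowed-chair holder, so the next rule applies.
Among Achebe, Ferreira and Lindqvist, by years of continuous service (higher first) (reversed rule for this group): Achebe (36 years) before Ferreira and Lindqvist (9 years).
Among Ferreira and Lindqvist, alphabetically by surname: Ferreira before Lindqvist.
Full order: Tanaka, Moreau, Achebe, Ferreira, Lindqvist, Baptiste, Lund, Drummond, Marino.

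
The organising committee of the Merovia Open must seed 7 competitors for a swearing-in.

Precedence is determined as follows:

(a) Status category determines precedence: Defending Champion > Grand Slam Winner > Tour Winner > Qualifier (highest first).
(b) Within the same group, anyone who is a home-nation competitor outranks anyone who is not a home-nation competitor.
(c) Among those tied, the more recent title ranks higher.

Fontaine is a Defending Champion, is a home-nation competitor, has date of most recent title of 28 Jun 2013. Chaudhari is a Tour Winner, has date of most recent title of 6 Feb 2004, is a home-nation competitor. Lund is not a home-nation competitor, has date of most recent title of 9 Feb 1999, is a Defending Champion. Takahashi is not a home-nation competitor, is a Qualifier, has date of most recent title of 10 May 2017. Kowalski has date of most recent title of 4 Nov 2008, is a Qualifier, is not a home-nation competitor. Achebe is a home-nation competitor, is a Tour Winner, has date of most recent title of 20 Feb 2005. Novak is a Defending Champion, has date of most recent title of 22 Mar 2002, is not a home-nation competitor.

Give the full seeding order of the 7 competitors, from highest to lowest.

By status category: Fontaine, Novak and Lund (Defending Champion); then Achebe and Chaudhari (Tour Winner); then Takahashi and Kowalski (Qualifier).
Among Fontaine, Novak and Lund, a home-nation competitor before not a home-nation competitor: Fontaine (a home-nation competitor) before Novak and Lund (not a home-nation competitor).
Among Novak and Lund, by date of most recent title (later first): Novak (22 Mar 2002) before Lund (9 Feb 1999).
Achebe and Chaudhari are each a home-nation competitor, so the next rule applies.
Among Achebe and Chaudhari, by date of most recent title (later first): Achebe (20 Feb 2005) before Chaudhari (6 Feb 2004).
Takahashi and Kowalski are each not a home-nation competitor, so the next rule applies.
Among Takahashi and Kowalski, by date of most recent title (later first): Takahashi (10 May 2017) before Kowalski (4 Nov 2008).
Full order: Fontaine, Novak, Lund, Achebe, Chaudhari, Takahashi, Kowalski.

Fontaine, Novak, Lund, Achebe, Chaudhari, Takahashi, Kowalski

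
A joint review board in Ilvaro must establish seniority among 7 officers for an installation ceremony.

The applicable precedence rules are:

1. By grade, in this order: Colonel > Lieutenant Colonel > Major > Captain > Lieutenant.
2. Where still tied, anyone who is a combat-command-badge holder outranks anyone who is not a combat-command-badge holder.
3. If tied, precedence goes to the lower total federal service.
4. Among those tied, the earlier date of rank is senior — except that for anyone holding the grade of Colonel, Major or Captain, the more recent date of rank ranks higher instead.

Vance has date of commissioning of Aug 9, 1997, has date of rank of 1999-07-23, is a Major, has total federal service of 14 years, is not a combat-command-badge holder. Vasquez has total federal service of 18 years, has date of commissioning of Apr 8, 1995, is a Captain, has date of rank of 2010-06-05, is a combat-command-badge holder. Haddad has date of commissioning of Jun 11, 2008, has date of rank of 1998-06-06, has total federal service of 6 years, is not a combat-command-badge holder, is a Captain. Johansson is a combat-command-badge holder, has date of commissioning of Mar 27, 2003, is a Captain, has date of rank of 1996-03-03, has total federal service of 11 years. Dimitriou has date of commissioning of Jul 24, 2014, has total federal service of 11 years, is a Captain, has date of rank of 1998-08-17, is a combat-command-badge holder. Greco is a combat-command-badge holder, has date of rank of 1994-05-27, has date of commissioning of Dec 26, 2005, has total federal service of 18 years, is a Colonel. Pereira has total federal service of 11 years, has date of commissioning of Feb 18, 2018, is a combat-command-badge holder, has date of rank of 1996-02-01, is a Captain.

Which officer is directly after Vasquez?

By grade: Greco (Colonel); then Vance (Major); then Dimitriou, Johansson, Pereira, Vasquez and Haddad (Captain).
Among Dimitriou, Johansson, Pereira, Vasquez and Haddad, a combat-command-badge holder before not a combat-command-badge holder: Dimitriou, Johansson, Pereira and Vasquez (a combat-command-badge holder) before Haddad (not a combat-command-badge holder).
Among Dimitriou, Johansson, Pereira and Vasquez, by total federal service (lower first): Dimitriou, Johansson and Pereira (11 years) before Vasquez (18 years).
Among Dimitriou, Johansson and Pereira, by date of rank (later first) (reversed rule for this group): Dimitriou (1998-08-17) before Johansson (1996-03-03) before Pereira (1996-02-01).
Order: Greco, Vance, Dimitriou, Johansson, Pereira, Vasquez, Haddad.

Haddad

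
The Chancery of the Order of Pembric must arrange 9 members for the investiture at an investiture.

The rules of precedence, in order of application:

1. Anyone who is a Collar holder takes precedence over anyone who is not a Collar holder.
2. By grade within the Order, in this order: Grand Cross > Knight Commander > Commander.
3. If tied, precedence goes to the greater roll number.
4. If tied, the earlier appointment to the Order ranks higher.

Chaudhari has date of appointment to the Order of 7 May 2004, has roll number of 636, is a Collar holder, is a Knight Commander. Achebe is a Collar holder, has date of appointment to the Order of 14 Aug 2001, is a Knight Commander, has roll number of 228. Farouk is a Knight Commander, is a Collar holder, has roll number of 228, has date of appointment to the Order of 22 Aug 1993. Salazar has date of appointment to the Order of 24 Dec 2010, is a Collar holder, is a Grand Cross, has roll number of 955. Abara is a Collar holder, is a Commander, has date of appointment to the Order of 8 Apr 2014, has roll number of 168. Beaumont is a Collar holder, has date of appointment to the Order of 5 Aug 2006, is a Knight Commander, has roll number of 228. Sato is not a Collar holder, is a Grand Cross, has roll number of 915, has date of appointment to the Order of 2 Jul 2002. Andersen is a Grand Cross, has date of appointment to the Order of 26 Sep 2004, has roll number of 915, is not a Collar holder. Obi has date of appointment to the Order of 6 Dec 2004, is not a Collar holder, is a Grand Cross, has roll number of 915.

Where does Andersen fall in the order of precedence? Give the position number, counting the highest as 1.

8

By the first rule: Salazar, Chaudhari, Farouk, Achebe, Beaumont and Abara (each a Collar holder); then Sato, Andersen and Obi (each not a Collar holder).
Among Salazar, Chaudhari, Farouk, Achebe, Beaumont and Abara, by grade within the Order: Salazar (Grand Cross) before Chaudhari, Farouk, Achebe and Beaumont (Knight Commander) before Abara (Commander).
Among Chaudhari, Farouk, Achebe and Beaumont, by roll number (higher first): Chaudhari (636) before Farouk, Achebe and Beaumont (228).
Among Farouk, Achebe and Beaumont, by date of appointment to the Order (earlier first): Farouk (22 Aug 1993) before Achebe (14 Aug 2001) before Beaumont (5 Aug 2006).
Sato, Andersen and Obi are each Grand Cross, so the next rule applies.
Sato, Andersen and Obi all have roll number 915, so the next rule applies.
Among Sato, Andersen and Obi, by date of appointment to the Order (earlier first): Sato (2 Jul 2002) before Andersen (26 Sep 2004) before Obi (6 Dec 2004).
Order: Salazar, Chaudhari, Farouk, Achebe, Beaumont, Abara, Sato, Andersen, Obi. So position 8.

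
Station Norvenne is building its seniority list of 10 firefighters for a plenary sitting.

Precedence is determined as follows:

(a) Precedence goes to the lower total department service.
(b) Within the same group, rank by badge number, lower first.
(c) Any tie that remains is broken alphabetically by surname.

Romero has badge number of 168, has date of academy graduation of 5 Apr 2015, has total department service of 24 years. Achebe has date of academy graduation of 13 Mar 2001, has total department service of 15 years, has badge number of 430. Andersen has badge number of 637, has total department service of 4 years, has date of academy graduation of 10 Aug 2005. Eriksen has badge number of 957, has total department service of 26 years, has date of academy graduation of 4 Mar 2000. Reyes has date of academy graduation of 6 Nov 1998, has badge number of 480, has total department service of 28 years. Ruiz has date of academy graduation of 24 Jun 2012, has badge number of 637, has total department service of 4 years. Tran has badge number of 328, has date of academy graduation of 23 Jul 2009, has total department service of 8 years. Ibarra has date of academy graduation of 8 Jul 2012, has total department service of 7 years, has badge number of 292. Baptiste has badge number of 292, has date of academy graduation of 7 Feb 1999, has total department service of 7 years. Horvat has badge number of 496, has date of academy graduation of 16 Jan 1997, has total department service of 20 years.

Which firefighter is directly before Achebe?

Tran

By total department service (lower first): Andersen and Ruiz (both 4 years); then Baptiste and Ibarra (both 7 years); then Tran (8 years); then Achebe (15 years); then Horvat (20 years); then Romero (24 years); then Eriksen (26 years); then Reyes (28 years).
Andersen and Ruiz both have badge number 637, so the next rule applies.
Among Andersen and Ruiz, alphabetically by surname: Andersen before Ruiz.
Baptiste and Ibarra both have badge number 292, so the next rule applies.
Among Baptiste and Ibarra, alphabetically by surname: Baptiste before Ibarra.
Order: Andersen, Ruiz, Baptiste, Ibarra, Tran, Achebe, Horvat, Romero, Eriksen, Reyes.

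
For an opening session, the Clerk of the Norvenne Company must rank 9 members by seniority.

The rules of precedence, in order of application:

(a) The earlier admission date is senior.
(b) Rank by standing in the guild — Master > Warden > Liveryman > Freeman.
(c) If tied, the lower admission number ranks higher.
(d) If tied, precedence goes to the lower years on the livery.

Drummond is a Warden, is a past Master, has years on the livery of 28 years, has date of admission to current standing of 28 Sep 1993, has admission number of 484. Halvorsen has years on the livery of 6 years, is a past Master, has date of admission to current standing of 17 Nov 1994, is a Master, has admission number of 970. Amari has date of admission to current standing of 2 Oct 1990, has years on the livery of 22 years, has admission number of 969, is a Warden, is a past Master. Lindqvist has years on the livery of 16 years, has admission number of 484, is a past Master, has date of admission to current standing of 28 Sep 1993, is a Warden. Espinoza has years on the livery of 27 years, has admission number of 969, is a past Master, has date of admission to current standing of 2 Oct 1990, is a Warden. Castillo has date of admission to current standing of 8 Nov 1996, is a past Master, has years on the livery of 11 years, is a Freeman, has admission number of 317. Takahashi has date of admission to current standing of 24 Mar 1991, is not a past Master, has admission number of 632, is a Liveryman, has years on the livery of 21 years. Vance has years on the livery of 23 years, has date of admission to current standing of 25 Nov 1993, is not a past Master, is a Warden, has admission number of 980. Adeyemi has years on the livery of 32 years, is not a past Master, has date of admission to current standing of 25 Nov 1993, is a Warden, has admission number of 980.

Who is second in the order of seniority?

By date of admission to current standing (earlier first): Amari and Espinoza (both 2 Oct 1990); then Takahashi (24 Mar 1991); then Lindqvist and Drummond (both 28 Sep 1993); then Vance and Adeyemi (both 25 Nov 1993); then Halvorsen (17 Nov 1994); then Castillo (8 Nov 1996).
Amari and Espinoza are each Warden, so the next rule applies.
Amari and Espinoza both have admission number 969, so the next rule applies.
Among Amari and Espinoza, by years on the livery (lower first): Amari (22 years) before Espinoza (27 years).
Lindqvist and Drummond are each Warden, so the next rule applies.
Lindqvist and Drummond both have admission number 484, so the next rule applies.
Among Lindqvist and Drummond, by years on the livery (lower first): Lindqvist (16 years) before Drummond (28 years).
Vance and Adeyemi are each Warden, so the next rule applies.
Vance and Adeyemi both have admission number 980, so the next rule applies.
Among Vance and Adeyemi, by years on the livery (lower first): Vance (23 years) before Adeyemi (32 years).
Order: Amari, Espinoza, Takahashi, Lindqvist, Drummond, Vance, Adeyemi, Halvorsen, Castillo.

Espinoza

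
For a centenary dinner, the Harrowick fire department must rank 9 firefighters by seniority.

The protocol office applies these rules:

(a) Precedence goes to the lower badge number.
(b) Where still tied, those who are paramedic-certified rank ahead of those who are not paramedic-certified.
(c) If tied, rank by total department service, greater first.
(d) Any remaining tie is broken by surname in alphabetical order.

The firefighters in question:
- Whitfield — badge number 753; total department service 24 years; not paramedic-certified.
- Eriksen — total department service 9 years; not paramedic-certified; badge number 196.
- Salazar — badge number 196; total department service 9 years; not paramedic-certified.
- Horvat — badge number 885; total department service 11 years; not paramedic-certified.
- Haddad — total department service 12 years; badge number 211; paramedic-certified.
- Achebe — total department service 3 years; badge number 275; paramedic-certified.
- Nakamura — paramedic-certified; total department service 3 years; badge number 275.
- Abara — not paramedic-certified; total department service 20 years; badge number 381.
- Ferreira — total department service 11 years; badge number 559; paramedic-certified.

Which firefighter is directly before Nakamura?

Achebe

By badge number (lower first): Eriksen and Salazar (both 196); then Haddad (211); then Achebe and Nakamura (both 275); then Abara (381); then Ferreira (559); then Whitfield (753); then Horvat (885).
Eriksen and Salazar are each not paramedic-certified, so the next rule applies.
Eriksen and Salazar both have total department service 9 years, so the next rule applies.
Among Eriksen and Salazar, alphabetically by surname: Eriksen before Salazar.
Achebe and Nakamura are each paramedic-certified, so the next rule applies.
Achebe and Nakamura both have total department service 3 years, so the next rule applies.
Among Achebe and Nakamura, alphabetically by surname: Achebe before Nakamura.
Order: Eriksen, Salazar, Haddad, Achebe, Nakamura, Abara, Ferreira, Whitfield, Horvat.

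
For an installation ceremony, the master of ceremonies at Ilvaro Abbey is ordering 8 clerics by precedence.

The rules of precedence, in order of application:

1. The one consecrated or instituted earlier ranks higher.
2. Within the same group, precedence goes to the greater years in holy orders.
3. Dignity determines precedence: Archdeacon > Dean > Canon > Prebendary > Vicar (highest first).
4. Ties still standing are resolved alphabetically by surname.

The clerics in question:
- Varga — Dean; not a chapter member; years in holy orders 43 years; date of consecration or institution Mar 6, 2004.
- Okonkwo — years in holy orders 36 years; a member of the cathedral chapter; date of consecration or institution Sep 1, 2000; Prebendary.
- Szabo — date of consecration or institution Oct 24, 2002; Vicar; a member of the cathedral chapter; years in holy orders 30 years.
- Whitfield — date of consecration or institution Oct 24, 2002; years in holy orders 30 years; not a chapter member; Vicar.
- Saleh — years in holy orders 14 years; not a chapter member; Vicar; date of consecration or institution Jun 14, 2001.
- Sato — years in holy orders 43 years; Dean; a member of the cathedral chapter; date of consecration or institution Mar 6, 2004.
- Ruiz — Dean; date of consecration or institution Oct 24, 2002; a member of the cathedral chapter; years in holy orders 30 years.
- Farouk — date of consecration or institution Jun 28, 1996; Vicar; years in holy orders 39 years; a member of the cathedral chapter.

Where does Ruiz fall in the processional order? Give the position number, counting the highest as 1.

4

By date of consecration or institution (earlier first): Farouk (Jun 28, 1996); then Okonkwo (Sep 1, 2000); then Saleh (Jun 14, 2001); then Ruiz, Szabo and Whitfield (each Oct 24, 2002); then Sato and Varga (both Mar 6, 2004).
Ruiz, Szabo and Whitfield all have years in holy orders 30 years, so the next rule applies.
Among Ruiz, Szabo and Whitfield, by dignity: Ruiz (Dean) before Szabo and Whitfield (Vicar).
Among Szabo and Whitfield, alphabetically by surname: Szabo before Whitfield.
Sato and Varga both have years in holy orders 43 years, so the next rule applies.
Sato and Varga are each Dean, so the next rule applies.
Among Sato and Varga, alphabetically by surname: Sato before Varga.
Order: Farouk, Okonkwo, Saleh, Ruiz, Szabo, Whitfield, Sato, Varga. So position 4.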